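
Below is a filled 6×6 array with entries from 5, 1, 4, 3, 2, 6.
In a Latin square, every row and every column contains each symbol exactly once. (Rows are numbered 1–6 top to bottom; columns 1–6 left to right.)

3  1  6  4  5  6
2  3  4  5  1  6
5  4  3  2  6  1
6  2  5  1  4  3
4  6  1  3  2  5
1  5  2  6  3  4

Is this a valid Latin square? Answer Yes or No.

Column 6 contains 6 twice (at rows 1 and 2), so it is not a permutation.

No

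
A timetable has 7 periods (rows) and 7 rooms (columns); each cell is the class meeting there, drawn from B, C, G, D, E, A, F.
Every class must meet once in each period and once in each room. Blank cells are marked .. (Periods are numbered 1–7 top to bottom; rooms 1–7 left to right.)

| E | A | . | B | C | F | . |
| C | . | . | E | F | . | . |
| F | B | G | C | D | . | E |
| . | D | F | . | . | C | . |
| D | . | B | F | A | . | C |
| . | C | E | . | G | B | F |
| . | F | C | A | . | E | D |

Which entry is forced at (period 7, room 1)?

G

Period 1, room 3: period 1 has {B, C, E, A, F} and room 3 has {B, C, G, E, F}, leaving only D.
Period 1, room 7: period 1 has {B, C, D, E, A, F} and room 7 has {C, D, E, F}, leaving only G.
Period 2, room 2: period 2 has {C, E, F} and room 2 has {B, C, D, A, F}, leaving only G.
Period 2, room 3: period 2 has {C, G, E, F} and room 3 has {B, C, G, D, E, F}, leaving only A.
Period 2, room 6: period 2 has {C, G, E, A, F} and room 6 has {B, C, E, F}, leaving only D.
Period 2, room 7: period 2 has {C, G, D, E, A, F} and room 7 has {C, G, D, E, F}, leaving only B.
Period 3, room 6: period 3 has {B, C, G, D, E, F} and room 6 has {B, C, D, E, F}, leaving only A.
Period 4, room 4: period 4 has {C, D, F} and room 4 has {B, C, E, A, F}, leaving only G.
Period 4, room 7: period 4 has {C, G, D, F} and room 7 has {B, C, G, D, E, F}, leaving only A.
Period 4, room 1: period 4 has {C, G, D, A, F} and room 1 has {C, D, E, F}, leaving only B.
Period 7 already has {C, D, E, A, F} and room 1 already has {B, C, D, E, F}, so period 7, room 1 must be G.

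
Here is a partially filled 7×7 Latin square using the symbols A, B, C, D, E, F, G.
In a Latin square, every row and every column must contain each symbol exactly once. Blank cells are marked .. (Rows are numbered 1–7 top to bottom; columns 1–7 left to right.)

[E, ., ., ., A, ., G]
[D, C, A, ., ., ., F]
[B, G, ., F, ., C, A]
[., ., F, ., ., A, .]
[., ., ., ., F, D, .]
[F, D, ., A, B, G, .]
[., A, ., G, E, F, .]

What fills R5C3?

G

Row 1, column 6: row 1 has {A, E, G} and column 6 has {A, C, D, F, G}, leaving only B.
Row 1, column 2: row 1 has {A, B, E, G} and column 2 has {A, C, D, G}, leaving only F.
Row 2, column 5: row 2 has {A, C, D, F} and column 5 has {A, B, E, F}, leaving only G.
Row 2, column 6: row 2 has {A, C, D, F, G} and column 6 has {A, B, C, D, F, G}, leaving only E.
Row 2, column 4: row 2 has {A, C, D, E, F, G} and column 4 has {A, F, G}, leaving only B.
Row 3, column 5: row 3 has {A, B, C, F, G} and column 5 has {A, B, E, F, G}, leaving only D.
Row 3, column 3: row 3 has {A, B, C, D, F, G} and column 3 has {A, F}, leaving only E.
Row 4, column 5: row 4 has {A, F} and column 5 has {A, B, D, E, F, G}, leaving only C.
Row 4, column 1: row 4 has {A, C, F} and column 1 has {B, D, E, F}, leaving only G.
Row 6, column 3: row 6 has {A, B, D, F, G} and column 3 has {A, E, F}, leaving only C.
Row 1, column 3: row 1 has {A, B, E, F, G} and column 3 has {A, C, E, F}, leaving only D.
Row 1, column 4: row 1 has {A, B, D, E, F, G} and column 4 has {A, B, F, G}, leaving only C.
Row 5, column 4: row 5 has {D, F} and column 4 has {A, B, C, F, G}, leaving only E.
Row 4, column 4: row 4 has {A, C, F, G} and column 4 has {A, B, C, E, F, G}, leaving only D.
Row 5, column 2: row 5 has {D, E, F} and column 2 has {A, C, D, F, G}, leaving only B.
Row 5 already has {B, D, E, F} and column 3 already has {A, C, D, E, F}, so row 5, column 3 must be G.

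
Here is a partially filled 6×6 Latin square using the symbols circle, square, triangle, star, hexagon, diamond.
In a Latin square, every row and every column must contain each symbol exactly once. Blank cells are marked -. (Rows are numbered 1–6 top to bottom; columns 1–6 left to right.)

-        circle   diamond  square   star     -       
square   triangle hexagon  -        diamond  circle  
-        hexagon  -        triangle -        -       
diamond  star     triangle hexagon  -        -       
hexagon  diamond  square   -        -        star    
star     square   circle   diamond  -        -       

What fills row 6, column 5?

Row 1, column 1: row 1 has {circle, square, star, diamond} and column 1 has {square, star, hexagon, diamond}, leaving only triangle.
Row 1, column 6: row 1 has {circle, square, triangle, star, diamond} and column 6 has {circle, star}, leaving only hexagon.
Row 2, column 4: row 2 has {circle, square, triangle, hexagon, diamond} and column 4 has {square, triangle, hexagon, diamond}, leaving only star.
Row 3, column 1: row 3 has {triangle, hexagon} and column 1 has {square, triangle, star, hexagon, diamond}, leaving only circle.
Row 3, column 3: row 3 has {circle, triangle, hexagon} and column 3 has {circle, square, triangle, hexagon, diamond}, leaving only star.
Row 3, column 5: row 3 has {circle, triangle, star, hexagon} and column 5 has {star, diamond}, leaving only square.
Row 3, column 6: row 3 has {circle, square, triangle, star, hexagon} and column 6 has {circle, star, hexagon}, leaving only diamond.
Row 4, column 5: row 4 has {triangle, star, hexagon, diamond} and column 5 has {square, star, diamond}, leaving only circle.
Row 4, column 6: row 4 has {circle, triangle, star, hexagon, diamond} and column 6 has {circle, star, hexagon, diamond}, leaving only square.
Row 5, column 4: row 5 has {square, star, hexagon, diamond} and column 4 has {square, triangle, star, hexagon, diamond}, leaving only circle.
Row 5, column 5: row 5 has {circle, square, star, hexagon, diamond} and column 5 has {circle, square, star, diamond}, leaving only triangle.
Row 6 already has {circle, square, star, diamond} and column 5 already has {circle, square, triangle, star, diamond}, so row 6, column 5 must be hexagon.

hexagon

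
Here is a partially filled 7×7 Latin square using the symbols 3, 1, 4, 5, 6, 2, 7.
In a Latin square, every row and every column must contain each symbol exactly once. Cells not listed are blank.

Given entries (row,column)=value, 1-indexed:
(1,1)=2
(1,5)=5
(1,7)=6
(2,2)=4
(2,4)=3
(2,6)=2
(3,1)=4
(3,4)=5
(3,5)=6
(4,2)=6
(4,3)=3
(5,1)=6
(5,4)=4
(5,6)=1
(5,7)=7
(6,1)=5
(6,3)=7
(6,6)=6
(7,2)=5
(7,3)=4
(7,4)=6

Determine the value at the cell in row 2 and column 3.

Row 1, column 3: row 1 has {5, 6, 2} and column 3 has {3, 4, 7}, leaving only 1.
Row 1, column 4: row 1 has {1, 5, 6, 2} and column 4 has {3, 4, 5, 6}, leaving only 7.
Row 1, column 2: row 1 has {1, 5, 6, 2, 7} and column 2 has {4, 5, 6}, leaving only 3.
Row 1, column 6: row 1 has {3, 1, 5, 6, 2, 7} and column 6 has {1, 6, 2}, leaving only 4.
Row 3, column 3: row 3 has {4, 5, 6} and column 3 has {3, 1, 4, 7}, leaving only 2.
Row 5, column 2: row 5 has {1, 4, 6, 7} and column 2 has {3, 4, 5, 6}, leaving only 2.
Row 5, column 3: row 5 has {1, 4, 6, 2, 7} and column 3 has {3, 1, 4, 2, 7}, leaving only 5.
Row 2 already has {3, 4, 2} and column 3 already has {3, 1, 4, 5, 2, 7}, so row 2, column 3 must be 6.

6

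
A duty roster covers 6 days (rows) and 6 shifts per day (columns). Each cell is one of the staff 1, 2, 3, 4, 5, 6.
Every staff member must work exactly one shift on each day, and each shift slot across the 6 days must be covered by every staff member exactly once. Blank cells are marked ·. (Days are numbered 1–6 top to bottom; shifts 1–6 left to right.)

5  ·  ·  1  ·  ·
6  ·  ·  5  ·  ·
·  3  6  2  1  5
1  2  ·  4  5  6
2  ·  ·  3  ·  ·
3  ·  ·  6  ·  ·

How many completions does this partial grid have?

14

Day 1, shift 2: eliminating its day and shift leaves {4, 6}.
Day 1, shift 3: eliminating its day and shift leaves {2, 3, 4}.
Day 1, shift 5: eliminating its day and shift leaves {2, 3, 4, 6}.
Day 1, shift 6: eliminating its day and shift leaves {2, 3, 4}.
Day 2, shift 2: eliminating its day and shift leaves {1, 4}.
Day 2, shift 3: eliminating its day and shift leaves {1, 2, 3, 4}.
Day 2, shift 5: eliminating its day and shift leaves {2, 3, 4}.
Day 2, shift 6: eliminating its day and shift leaves {1, 2, 3, 4}.
Day 3, shift 1: eliminating its day and shift leaves {4}.
Day 4, shift 3: eliminating its day and shift leaves {3}.
Day 5, shift 2: eliminating its day and shift leaves {1, 4, 5, 6}.
Day 5, shift 3: eliminating its day and shift leaves {1, 4, 5}.
Day 5, shift 5: eliminating its day and shift leaves {4, 6}.
Day 5, shift 6: eliminating its day and shift leaves {1, 4}.
Day 6, shift 2: eliminating its day and shift leaves {1, 4, 5}.
Day 6, shift 3: eliminating its day and shift leaves {1, 2, 4, 5}.
Day 6, shift 5: eliminating its day and shift leaves {2, 4}.
Day 6, shift 6: eliminating its day and shift leaves {1, 2, 4}.
Enumerating the assignments across these blanks that avoid any day or shift repeat gives 14 completions.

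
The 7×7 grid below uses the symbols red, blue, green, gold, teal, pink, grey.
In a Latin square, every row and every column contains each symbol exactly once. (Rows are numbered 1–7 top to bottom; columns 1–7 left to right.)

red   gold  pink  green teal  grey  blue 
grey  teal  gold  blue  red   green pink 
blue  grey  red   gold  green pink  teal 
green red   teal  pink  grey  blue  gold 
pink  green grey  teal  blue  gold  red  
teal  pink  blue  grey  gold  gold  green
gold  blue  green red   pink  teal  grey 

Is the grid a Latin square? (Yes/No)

Row 6 contains gold twice (at columns 5 and 6), so it is not a permutation.

No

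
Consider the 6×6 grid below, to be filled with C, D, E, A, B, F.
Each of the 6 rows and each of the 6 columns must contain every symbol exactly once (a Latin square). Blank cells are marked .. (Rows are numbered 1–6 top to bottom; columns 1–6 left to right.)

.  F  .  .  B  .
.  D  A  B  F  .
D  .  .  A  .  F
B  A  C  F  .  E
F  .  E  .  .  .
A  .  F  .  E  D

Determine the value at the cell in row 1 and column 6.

Row 1, column 3: row 1 has {B, F} and column 3 has {C, E, A, F}, leaving only D.
Row 2, column 6: row 2 has {D, A, B, F} and column 6 has {D, E, F}, leaving only C.
Row 1 already has {D, B, F} and column 6 already has {C, D, E, F}, so row 1, column 6 must be A.

A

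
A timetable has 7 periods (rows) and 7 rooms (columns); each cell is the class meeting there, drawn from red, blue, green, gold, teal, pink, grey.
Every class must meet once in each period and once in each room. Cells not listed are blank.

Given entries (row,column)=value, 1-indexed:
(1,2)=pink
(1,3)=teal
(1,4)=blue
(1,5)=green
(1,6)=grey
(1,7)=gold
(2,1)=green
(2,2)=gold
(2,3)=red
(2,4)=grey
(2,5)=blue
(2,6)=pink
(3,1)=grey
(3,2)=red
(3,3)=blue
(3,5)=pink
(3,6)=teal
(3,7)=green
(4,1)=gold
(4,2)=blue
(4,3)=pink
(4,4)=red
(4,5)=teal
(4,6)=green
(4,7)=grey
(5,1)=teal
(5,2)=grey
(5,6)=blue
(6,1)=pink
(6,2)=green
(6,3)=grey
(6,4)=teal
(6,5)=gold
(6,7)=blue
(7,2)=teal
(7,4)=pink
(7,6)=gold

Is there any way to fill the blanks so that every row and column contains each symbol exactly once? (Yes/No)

No period or room among the givens repeats a symbol, and propagating forced cells runs into no contradiction.
One valid completion exists (for instance, red pink teal blue green grey gold / green gold red grey blue pink teal / grey red blue gold pink teal green / gold blue pink red teal green grey / teal grey gold green red blue pink / pink green grey teal gold red blue / blue teal green pink grey gold red).

Yes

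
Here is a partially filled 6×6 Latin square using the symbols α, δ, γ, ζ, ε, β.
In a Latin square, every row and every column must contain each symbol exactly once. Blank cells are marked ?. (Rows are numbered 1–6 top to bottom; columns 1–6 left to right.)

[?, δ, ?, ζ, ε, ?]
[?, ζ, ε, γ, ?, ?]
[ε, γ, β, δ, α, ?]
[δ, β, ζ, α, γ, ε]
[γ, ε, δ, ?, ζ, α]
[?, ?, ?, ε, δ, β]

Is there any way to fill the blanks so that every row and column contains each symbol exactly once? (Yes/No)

No row or column among the givens repeats a symbol, and propagating forced cells runs into no contradiction.
One valid completion exists (for instance, β δ α ζ ε γ / α ζ ε γ β δ / ε γ β δ α ζ / δ β ζ α γ ε / γ ε δ β ζ α / ζ α γ ε δ β).

Yes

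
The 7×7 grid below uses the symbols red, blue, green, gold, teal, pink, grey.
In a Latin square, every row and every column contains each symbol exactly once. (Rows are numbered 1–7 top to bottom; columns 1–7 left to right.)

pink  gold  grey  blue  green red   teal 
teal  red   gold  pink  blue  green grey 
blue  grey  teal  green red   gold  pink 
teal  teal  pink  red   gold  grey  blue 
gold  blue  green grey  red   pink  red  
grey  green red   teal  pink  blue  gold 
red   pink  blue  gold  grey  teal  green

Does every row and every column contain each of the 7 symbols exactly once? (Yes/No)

Row 4 contains teal twice (at columns 1 and 2); row 5 is also not a permutation.

No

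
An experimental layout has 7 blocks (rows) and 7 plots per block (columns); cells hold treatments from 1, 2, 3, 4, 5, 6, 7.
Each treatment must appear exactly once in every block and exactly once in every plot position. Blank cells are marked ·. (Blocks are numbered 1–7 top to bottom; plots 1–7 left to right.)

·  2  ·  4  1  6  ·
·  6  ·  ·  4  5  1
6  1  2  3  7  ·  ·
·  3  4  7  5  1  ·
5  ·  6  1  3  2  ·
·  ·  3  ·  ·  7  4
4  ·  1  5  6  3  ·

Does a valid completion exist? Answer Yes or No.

No block or plot among the givens repeats a symbol, and propagating forced cells runs into no contradiction.
One valid completion exists (for instance, 7 2 5 4 1 6 3 / 3 6 7 2 4 5 1 / 6 1 2 3 7 4 5 / 2 3 4 7 5 1 6 / 5 4 6 1 3 2 7 / 1 5 3 6 2 7 4 / 4 7 1 5 6 3 2).

Yes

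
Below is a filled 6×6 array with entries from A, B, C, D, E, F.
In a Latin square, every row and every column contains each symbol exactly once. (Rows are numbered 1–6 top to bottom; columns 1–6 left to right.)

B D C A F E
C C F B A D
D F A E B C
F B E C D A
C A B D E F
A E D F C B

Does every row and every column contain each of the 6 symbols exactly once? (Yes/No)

No

Row 2 contains C twice (at columns 1 and 2), so it is not a permutation.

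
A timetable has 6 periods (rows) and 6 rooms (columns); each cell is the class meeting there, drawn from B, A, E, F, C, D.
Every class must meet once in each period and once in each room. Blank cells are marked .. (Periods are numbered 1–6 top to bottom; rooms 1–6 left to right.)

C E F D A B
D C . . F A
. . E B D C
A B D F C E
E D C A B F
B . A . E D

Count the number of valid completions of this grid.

1

Period 2, room 3: eliminating its period and room leaves {B}.
Period 2, room 4: eliminating its period and room leaves {E}.
Period 3, room 1: eliminating its period and room leaves {F}.
Period 3, room 2: eliminating its period and room leaves {A, F}.
Period 6, room 2: eliminating its period and room leaves {F}.
Period 6, room 4: eliminating its period and room leaves {C}.
Only one assignment across all blanks avoids any period or room repeat, giving 1 completion.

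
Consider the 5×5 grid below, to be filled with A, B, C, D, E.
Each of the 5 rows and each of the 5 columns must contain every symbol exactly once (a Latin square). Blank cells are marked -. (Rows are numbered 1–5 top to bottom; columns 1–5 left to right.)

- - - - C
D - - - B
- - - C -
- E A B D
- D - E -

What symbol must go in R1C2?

A

Row 2, column 4: row 2 has {B, D} and column 4 has {B, C, E}, leaving only A.
Row 1, column 4: row 1 has {C} and column 4 has {A, B, C, E}, leaving only D.
Row 2, column 2: row 2 has {A, B, D} and column 2 has {D, E}, leaving only C.
Row 2, column 3: row 2 has {A, B, C, D} and column 3 has {A}, leaving only E.
Row 1, column 3: row 1 has {C, D} and column 3 has {A, E}, leaving only B.
Row 1 already has {B, C, D} and column 2 already has {C, D, E}, so row 1, column 2 must be A.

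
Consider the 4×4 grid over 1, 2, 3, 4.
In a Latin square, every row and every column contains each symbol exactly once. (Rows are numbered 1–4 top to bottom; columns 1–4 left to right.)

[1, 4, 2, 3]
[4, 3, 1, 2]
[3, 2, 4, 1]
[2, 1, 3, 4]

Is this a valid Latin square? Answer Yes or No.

Yes

Each row is a permutation of the 4 symbols, and so is each column.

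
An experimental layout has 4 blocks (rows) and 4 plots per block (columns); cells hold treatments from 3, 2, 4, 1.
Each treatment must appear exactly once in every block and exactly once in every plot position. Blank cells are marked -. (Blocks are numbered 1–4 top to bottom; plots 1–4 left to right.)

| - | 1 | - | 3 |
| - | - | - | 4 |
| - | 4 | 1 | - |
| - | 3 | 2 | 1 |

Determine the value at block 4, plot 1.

4

Block 4 already has {3, 2, 1} and plot 1 already has {}, so block 4, plot 1 must be 4.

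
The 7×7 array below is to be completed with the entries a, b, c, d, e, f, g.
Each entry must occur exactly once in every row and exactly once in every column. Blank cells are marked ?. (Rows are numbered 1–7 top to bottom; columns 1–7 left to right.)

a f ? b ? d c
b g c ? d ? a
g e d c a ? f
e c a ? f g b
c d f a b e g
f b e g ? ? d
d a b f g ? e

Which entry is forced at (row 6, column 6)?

a

Row 1, column 3: row 1 has {a, b, c, d, f} and column 3 has {a, b, c, d, e, f}, leaving only g.
Row 1, column 5: row 1 has {a, b, c, d, f, g} and column 5 has {a, b, d, f, g}, leaving only e.
Row 2, column 4: row 2 has {a, b, c, d, g} and column 4 has {a, b, c, f, g}, leaving only e.
Row 2, column 6: row 2 has {a, b, c, d, e, g} and column 6 has {d, e, g}, leaving only f.
Row 3, column 6: row 3 has {a, c, d, e, f, g} and column 6 has {d, e, f, g}, leaving only b.
Row 4, column 4: row 4 has {a, b, c, e, f, g} and column 4 has {a, b, c, e, f, g}, leaving only d.
Row 6, column 5: row 6 has {b, d, e, f, g} and column 5 has {a, b, d, e, f, g}, leaving only c.
Row 6 already has {b, c, d, e, f, g} and column 6 already has {b, d, e, f, g}, so row 6, column 6 must be a.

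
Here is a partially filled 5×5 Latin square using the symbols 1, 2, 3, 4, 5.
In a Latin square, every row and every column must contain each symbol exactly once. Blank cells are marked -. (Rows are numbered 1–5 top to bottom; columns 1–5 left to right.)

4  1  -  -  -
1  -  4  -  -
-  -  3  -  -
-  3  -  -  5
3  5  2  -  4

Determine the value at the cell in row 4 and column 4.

Row 1, column 3: row 1 has {1, 4} and column 3 has {2, 3, 4}, leaving only 5.
Row 2, column 2: row 2 has {1, 4} and column 2 has {1, 3, 5}, leaving only 2.
Row 2, column 5: row 2 has {1, 2, 4} and column 5 has {4, 5}, leaving only 3.
Row 1, column 5: row 1 has {1, 4, 5} and column 5 has {3, 4, 5}, leaving only 2.
Row 1, column 4: row 1 has {1, 2, 4, 5} and column 4 has {}, leaving only 3.
Row 2, column 4: row 2 has {1, 2, 3, 4} and column 4 has {3}, leaving only 5.
Row 3, column 2: row 3 has {3} and column 2 has {1, 2, 3, 5}, leaving only 4.
Row 3, column 5: row 3 has {3, 4} and column 5 has {2, 3, 4, 5}, leaving only 1.
Row 3, column 4: row 3 has {1, 3, 4} and column 4 has {3, 5}, leaving only 2.
Row 3, column 1: row 3 has {1, 2, 3, 4} and column 1 has {1, 3, 4}, leaving only 5.
Row 4, column 1: row 4 has {3, 5} and column 1 has {1, 3, 4, 5}, leaving only 2.
Row 4, column 3: row 4 has {2, 3, 5} and column 3 has {2, 3, 4, 5}, leaving only 1.
Row 4 already has {1, 2, 3, 5} and column 4 already has {2, 3, 5}, so row 4, column 4 must be 4.

4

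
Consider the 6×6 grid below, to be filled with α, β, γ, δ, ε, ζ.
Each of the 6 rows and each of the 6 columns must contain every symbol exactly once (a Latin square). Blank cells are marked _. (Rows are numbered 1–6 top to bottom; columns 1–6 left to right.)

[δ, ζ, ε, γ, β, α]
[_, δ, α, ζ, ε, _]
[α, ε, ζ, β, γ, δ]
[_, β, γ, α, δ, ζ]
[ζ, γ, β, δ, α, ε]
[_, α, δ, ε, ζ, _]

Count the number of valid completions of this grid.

2

Row 2, column 1: eliminating its row and column leaves {β, γ}.
Row 2, column 6: eliminating its row and column leaves {β, γ}.
Row 4, column 1: eliminating its row and column leaves {ε}.
Row 6, column 1: eliminating its row and column leaves {β, γ}.
Row 6, column 6: eliminating its row and column leaves {β, γ}.
Enumerating the assignments across these blanks that avoid any row or column repeat gives 2 completions.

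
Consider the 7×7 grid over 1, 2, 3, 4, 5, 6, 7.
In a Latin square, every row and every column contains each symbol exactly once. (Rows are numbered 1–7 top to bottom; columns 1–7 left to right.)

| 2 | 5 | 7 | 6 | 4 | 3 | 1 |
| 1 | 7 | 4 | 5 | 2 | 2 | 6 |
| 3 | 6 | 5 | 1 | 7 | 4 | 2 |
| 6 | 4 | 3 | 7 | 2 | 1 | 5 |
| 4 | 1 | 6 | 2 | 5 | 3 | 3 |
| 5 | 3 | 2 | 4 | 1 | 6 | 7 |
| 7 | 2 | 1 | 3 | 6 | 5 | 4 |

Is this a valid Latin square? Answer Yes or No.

No

Row 2 contains 2 twice (at columns 5 and 6); row 5 is also not a permutation.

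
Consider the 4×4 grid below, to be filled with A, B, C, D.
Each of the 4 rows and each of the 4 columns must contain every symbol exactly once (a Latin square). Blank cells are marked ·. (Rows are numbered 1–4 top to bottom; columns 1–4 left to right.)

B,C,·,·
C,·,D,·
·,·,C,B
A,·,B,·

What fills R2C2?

Row 1, column 3: row 1 has {B, C} and column 3 has {B, C, D}, leaving only A.
Row 1, column 4: row 1 has {A, B, C} and column 4 has {B}, leaving only D.
Row 2, column 4: row 2 has {C, D} and column 4 has {B, D}, leaving only A.
Row 2 already has {A, C, D} and column 2 already has {C}, so row 2, column 2 must be B.

B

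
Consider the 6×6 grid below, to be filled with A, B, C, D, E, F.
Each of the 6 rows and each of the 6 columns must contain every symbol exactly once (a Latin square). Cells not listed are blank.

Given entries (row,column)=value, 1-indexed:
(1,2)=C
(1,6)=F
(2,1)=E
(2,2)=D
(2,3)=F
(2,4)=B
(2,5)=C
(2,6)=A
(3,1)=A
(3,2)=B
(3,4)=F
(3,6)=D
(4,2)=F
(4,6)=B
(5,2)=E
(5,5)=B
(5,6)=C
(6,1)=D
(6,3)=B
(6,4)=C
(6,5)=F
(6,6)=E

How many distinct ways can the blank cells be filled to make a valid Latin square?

Row 1, column 1: eliminating its row and column leaves {B}.
Row 1, column 3: eliminating its row and column leaves {A, D, E}.
Row 1, column 4: eliminating its row and column leaves {A, D, E}.
Row 1, column 5: eliminating its row and column leaves {A, D, E}.
Row 3, column 3: eliminating its row and column leaves {C, E}.
Row 3, column 5: eliminating its row and column leaves {E}.
Row 4, column 1: eliminating its row and column leaves {C}.
Row 4, column 3: eliminating its row and column leaves {A, C, D, E}.
Row 4, column 4: eliminating its row and column leaves {A, D, E}.
Row 4, column 5: eliminating its row and column leaves {A, D, E}.
Row 5, column 1: eliminating its row and column leaves {F}.
Row 5, column 3: eliminating its row and column leaves {A, D}.
Row 5, column 4: eliminating its row and column leaves {A, D}.
Row 6, column 2: eliminating its row and column leaves {A}.
Enumerating the assignments across these blanks that avoid any row or column repeat gives 4 completions.

4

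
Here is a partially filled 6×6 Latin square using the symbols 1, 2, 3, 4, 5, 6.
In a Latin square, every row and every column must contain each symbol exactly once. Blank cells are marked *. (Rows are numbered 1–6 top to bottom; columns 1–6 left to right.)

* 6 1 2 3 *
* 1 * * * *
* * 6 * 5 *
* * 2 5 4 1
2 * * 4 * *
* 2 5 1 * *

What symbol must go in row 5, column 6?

6

Row 3, column 4: row 3 has {5, 6} and column 4 has {1, 2, 4, 5}, leaving only 3.
Row 2, column 4: row 2 has {1} and column 4 has {1, 2, 3, 4, 5}, leaving only 6.
Row 2, column 5: row 2 has {1, 6} and column 5 has {3, 4, 5}, leaving only 2.
Row 3, column 2: row 3 has {3, 5, 6} and column 2 has {1, 2, 6}, leaving only 4.
Row 3, column 1: row 3 has {3, 4, 5, 6} and column 1 has {2}, leaving only 1.
Row 3, column 6: row 3 has {1, 3, 4, 5, 6} and column 6 has {1}, leaving only 2.
Row 4, column 2: row 4 has {1, 2, 4, 5} and column 2 has {1, 2, 4, 6}, leaving only 3.
Row 4, column 1: row 4 has {1, 2, 3, 4, 5} and column 1 has {1, 2}, leaving only 6.
Row 5, column 2: row 5 has {2, 4} and column 2 has {1, 2, 3, 4, 6}, leaving only 5.
Row 5, column 3: row 5 has {2, 4, 5} and column 3 has {1, 2, 5, 6}, leaving only 3.
Row 5 already has {2, 3, 4, 5} and column 6 already has {1, 2}, so row 5, column 6 must be 6.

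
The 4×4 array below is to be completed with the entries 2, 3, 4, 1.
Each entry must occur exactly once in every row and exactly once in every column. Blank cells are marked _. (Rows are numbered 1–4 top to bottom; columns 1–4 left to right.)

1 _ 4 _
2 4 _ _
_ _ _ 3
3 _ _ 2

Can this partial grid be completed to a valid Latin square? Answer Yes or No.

No

Row 1, column 4: row 1 together with column 4 already contain {2, 3, 4, 1} — every symbol — so nothing can go there. The grid has no valid completion.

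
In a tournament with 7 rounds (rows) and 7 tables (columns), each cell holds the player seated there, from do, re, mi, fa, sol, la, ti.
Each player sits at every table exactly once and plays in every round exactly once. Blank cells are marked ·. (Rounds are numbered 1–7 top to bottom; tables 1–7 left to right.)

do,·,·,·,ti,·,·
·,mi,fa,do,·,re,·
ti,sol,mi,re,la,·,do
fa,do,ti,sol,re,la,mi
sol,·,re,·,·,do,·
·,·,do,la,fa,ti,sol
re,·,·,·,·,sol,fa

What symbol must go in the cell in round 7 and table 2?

Round 2, table 1: round 2 has {do, re, mi, fa} and table 1 has {do, re, fa, sol, ti}, leaving only la.
Round 2, table 5: round 2 has {do, re, mi, fa, la} and table 5 has {re, fa, la, ti}, leaving only sol.
Round 2, table 7: round 2 has {do, re, mi, fa, sol, la} and table 7 has {do, mi, fa, sol}, leaving only ti.
Round 3, table 6: round 3 has {do, re, mi, sol, la, ti} and table 6 has {do, re, sol, la, ti}, leaving only fa.
Round 1, table 6: round 1 has {do, ti} and table 6 has {do, re, fa, sol, la, ti}, leaving only mi.
Round 1, table 4: round 1 has {do, mi, ti} and table 4 has {do, re, sol, la}, leaving only fa.
Round 5, table 5: round 5 has {do, re, sol} and table 5 has {re, fa, sol, la, ti}, leaving only mi.
Round 5, table 4: round 5 has {do, re, mi, sol} and table 4 has {do, re, fa, sol, la}, leaving only ti.
Round 5, table 7: round 5 has {do, re, mi, sol, ti} and table 7 has {do, mi, fa, sol, ti}, leaving only la.
Round 1, table 7: round 1 has {do, mi, fa, ti} and table 7 has {do, mi, fa, sol, la, ti}, leaving only re.
Round 1, table 2: round 1 has {do, re, mi, fa, ti} and table 2 has {do, mi, sol}, leaving only la.
Round 7 already has {re, fa, sol} and table 2 already has {do, mi, sol, la}, so round 7, table 2 must be ti.

ti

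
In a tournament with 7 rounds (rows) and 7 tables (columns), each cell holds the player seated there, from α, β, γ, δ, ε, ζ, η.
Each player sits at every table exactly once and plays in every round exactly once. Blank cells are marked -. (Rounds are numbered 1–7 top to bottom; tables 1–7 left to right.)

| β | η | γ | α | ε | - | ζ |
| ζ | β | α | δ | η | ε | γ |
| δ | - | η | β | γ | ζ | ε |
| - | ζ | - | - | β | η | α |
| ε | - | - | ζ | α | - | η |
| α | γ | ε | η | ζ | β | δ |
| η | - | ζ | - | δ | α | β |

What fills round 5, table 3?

Round 1, table 6: round 1 has {α, β, γ, ε, ζ, η} and table 6 has {α, β, ε, ζ, η}, leaving only δ.
Round 3, table 2: round 3 has {β, γ, δ, ε, ζ, η} and table 2 has {β, γ, ζ, η}, leaving only α.
Round 4, table 1: round 4 has {α, β, ζ, η} and table 1 has {α, β, δ, ε, ζ, η}, leaving only γ.
Round 4, table 3: round 4 has {α, β, γ, ζ, η} and table 3 has {α, γ, ε, ζ, η}, leaving only δ.
Round 5 already has {α, ε, ζ, η} and table 3 already has {α, γ, δ, ε, ζ, η}, so round 5, table 3 must be β.

β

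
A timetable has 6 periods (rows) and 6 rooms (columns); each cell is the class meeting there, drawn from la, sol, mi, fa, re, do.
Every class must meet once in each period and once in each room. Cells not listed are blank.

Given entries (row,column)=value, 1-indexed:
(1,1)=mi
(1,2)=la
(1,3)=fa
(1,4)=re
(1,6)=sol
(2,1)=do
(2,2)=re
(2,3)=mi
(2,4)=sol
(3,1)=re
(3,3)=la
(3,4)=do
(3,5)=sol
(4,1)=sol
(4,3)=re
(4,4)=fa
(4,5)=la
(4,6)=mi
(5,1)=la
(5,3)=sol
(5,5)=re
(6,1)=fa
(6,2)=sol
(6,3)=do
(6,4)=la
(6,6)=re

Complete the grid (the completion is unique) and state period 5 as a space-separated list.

la fa sol mi re do

Period 5, room 4: period 5 has {la, sol, re} and room 4 has {la, sol, fa, re, do}, leaving only mi.
Period 1, room 5: period 1 has {la, sol, mi, fa, re} and room 5 has {la, sol, re}, leaving only do.
Period 2, room 5: period 2 has {sol, mi, re, do} and room 5 has {la, sol, re, do}, leaving only fa.
Period 2, room 6: period 2 has {sol, mi, fa, re, do} and room 6 has {sol, mi, re}, leaving only la.
Period 3, room 6: period 3 has {la, sol, re, do} and room 6 has {la, sol, mi, re}, leaving only fa.
Period 5, room 6: period 5 has {la, sol, mi, re} and room 6 has {la, sol, mi, fa, re}, leaving only do.
Period 5, room 2: period 5 has {la, sol, mi, re, do} and room 2 has {la, sol, re}, leaving only fa.
So period 5 reads: la fa sol mi re do.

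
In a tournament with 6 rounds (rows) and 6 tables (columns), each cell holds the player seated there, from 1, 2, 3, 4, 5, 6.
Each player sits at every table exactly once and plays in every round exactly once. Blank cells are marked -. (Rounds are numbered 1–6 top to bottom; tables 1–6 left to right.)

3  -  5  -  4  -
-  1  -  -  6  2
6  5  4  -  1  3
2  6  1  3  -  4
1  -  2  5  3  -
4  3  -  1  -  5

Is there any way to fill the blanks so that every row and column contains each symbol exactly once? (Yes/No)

No round or table among the givens repeats a symbol, and propagating forced cells runs into no contradiction.
One valid completion exists (for instance, 3 2 5 6 4 1 / 5 1 3 4 6 2 / 6 5 4 2 1 3 / 2 6 1 3 5 4 / 1 4 2 5 3 6 / 4 3 6 1 2 5).

Yes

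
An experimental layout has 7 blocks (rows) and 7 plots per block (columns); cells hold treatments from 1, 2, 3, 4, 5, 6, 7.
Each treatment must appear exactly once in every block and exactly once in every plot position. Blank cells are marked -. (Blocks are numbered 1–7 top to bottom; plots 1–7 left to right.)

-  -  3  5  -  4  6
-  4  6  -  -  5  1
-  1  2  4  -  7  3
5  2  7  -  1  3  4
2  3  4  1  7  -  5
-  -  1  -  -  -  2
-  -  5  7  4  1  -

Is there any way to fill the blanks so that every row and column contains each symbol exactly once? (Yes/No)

Block 7, plot 7: block 7 together with plot 7 already contain {1, 2, 3, 4, 5, 6, 7} — every symbol — so nothing can go there. The grid has no valid completion.

No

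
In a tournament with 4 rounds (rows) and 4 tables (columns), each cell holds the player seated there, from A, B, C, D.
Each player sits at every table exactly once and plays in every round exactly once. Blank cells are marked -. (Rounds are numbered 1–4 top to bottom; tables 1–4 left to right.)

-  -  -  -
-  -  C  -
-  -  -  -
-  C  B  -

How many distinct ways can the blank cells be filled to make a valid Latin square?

Round 1, table 1: eliminating its round and table leaves {A, B, C, D}.
Round 1, table 2: eliminating its round and table leaves {A, B, D}.
Round 1, table 3: eliminating its round and table leaves {A, D}.
Round 1, table 4: eliminating its round and table leaves {A, B, C, D}.
Round 2, table 1: eliminating its round and table leaves {A, B, D}.
Round 2, table 2: eliminating its round and table leaves {A, B, D}.
Round 2, table 4: eliminating its round and table leaves {A, B, D}.
Round 3, table 1: eliminating its round and table leaves {A, B, C, D}.
Round 3, table 2: eliminating its round and table leaves {A, B, D}.
Round 3, table 3: eliminating its round and table leaves {A, D}.
Round 3, table 4: eliminating its round and table leaves {A, B, C, D}.
Round 4, table 1: eliminating its round and table leaves {A, D}.
Round 4, table 4: eliminating its round and table leaves {A, D}.
Enumerating the assignments across these blanks that avoid any round or table repeat gives 16 completions.

16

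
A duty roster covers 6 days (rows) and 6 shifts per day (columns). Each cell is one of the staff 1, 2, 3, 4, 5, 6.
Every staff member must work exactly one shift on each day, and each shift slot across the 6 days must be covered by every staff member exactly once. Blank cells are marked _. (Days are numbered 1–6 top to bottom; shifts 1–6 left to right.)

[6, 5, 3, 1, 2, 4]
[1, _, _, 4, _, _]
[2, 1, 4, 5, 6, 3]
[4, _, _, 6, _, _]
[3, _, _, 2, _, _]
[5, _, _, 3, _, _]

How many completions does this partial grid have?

Day 2, shift 2: eliminating its day and shift leaves {2, 3, 6}.
Day 2, shift 3: eliminating its day and shift leaves {2, 5, 6}.
Day 2, shift 5: eliminating its day and shift leaves {3, 5}.
Day 2, shift 6: eliminating its day and shift leaves {2, 5, 6}.
Day 4, shift 2: eliminating its day and shift leaves {2, 3}.
Day 4, shift 3: eliminating its day and shift leaves {1, 2, 5}.
Day 4, shift 5: eliminating its day and shift leaves {1, 3, 5}.
Day 4, shift 6: eliminating its day and shift leaves {1, 2, 5}.
Day 5, shift 2: eliminating its day and shift leaves {4, 6}.
Day 5, shift 3: eliminating its day and shift leaves {1, 5, 6}.
Day 5, shift 5: eliminating its day and shift leaves {1, 4, 5}.
Day 5, shift 6: eliminating its day and shift leaves {1, 5, 6}.
Day 6, shift 2: eliminating its day and shift leaves {2, 4, 6}.
Day 6, shift 3: eliminating its day and shift leaves {1, 2, 6}.
Day 6, shift 5: eliminating its day and shift leaves {1, 4}.
Day 6, shift 6: eliminating its day and shift leaves {1, 2, 6}.
Enumerating the assignments across these blanks that avoid any day or shift repeat gives 20 completions.

20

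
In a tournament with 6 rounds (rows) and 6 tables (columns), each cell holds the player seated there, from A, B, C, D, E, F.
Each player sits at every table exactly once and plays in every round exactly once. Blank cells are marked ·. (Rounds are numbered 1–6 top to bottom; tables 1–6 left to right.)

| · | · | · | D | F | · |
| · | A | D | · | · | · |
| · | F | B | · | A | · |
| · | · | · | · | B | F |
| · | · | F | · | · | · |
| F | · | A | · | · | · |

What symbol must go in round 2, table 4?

Round 2, table 4 is narrowed to {B, C, E, F}.
If it were B, propagating the remaining blanks reaches a contradiction.
If it were C, then round 2, table 6 would be left with no valid symbol.
If it were E, then round 2, table 6 would be left with no valid symbol.
So round 2, table 4 must be F.

F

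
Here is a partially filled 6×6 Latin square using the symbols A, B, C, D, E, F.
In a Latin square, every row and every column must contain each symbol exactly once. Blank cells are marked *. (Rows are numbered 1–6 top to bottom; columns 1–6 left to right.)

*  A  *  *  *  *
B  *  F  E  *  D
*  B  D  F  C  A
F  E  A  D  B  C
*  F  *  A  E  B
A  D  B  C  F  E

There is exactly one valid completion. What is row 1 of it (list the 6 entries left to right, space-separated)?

Row 1, column 4: row 1 has {A} and column 4 has {A, C, D, E, F}, leaving only B.
Row 1, column 5: row 1 has {A, B} and column 5 has {B, C, E, F}, leaving only D.
Row 1, column 6: row 1 has {A, B, D} and column 6 has {A, B, C, D, E}, leaving only F.
Row 2, column 2: row 2 has {B, D, E, F} and column 2 has {A, B, D, E, F}, leaving only C.
Row 2, column 5: row 2 has {B, C, D, E, F} and column 5 has {B, C, D, E, F}, leaving only A.
Row 3, column 1: row 3 has {A, B, C, D, F} and column 1 has {A, B, F}, leaving only E.
Row 1, column 1: row 1 has {A, B, D, F} and column 1 has {A, B, E, F}, leaving only C.
Row 1, column 3: row 1 has {A, B, C, D, F} and column 3 has {A, B, D, F}, leaving only E.
So row 1 reads: C A E B D F.

C A E B D F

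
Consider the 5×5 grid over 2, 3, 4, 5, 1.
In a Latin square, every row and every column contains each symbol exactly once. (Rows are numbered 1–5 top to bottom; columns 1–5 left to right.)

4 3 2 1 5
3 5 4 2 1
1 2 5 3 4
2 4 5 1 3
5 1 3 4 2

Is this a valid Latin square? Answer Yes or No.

Every row is a permutation, but column 3 contains 5 twice (at rows 3 and 4).

No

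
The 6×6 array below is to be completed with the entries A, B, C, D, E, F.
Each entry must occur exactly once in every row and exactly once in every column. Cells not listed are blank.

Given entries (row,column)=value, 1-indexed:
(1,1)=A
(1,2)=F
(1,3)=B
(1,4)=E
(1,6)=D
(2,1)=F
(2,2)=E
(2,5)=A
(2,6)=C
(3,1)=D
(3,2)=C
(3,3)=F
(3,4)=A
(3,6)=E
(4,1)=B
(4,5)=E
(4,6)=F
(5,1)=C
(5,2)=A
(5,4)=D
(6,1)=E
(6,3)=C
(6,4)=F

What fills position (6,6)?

A

Row 1, column 5: row 1 has {A, B, D, E, F} and column 5 has {A, E}, leaving only C.
Row 2, column 3: row 2 has {A, C, E, F} and column 3 has {B, C, F}, leaving only D.
Row 2, column 4: row 2 has {A, C, D, E, F} and column 4 has {A, D, E, F}, leaving only B.
Row 3, column 5: row 3 has {A, C, D, E, F} and column 5 has {A, C, E}, leaving only B.
Row 4, column 2: row 4 has {B, E, F} and column 2 has {A, C, E, F}, leaving only D.
Row 4, column 3: row 4 has {B, D, E, F} and column 3 has {B, C, D, F}, leaving only A.
Row 4, column 4: row 4 has {A, B, D, E, F} and column 4 has {A, B, D, E, F}, leaving only C.
Row 5, column 3: row 5 has {A, C, D} and column 3 has {A, B, C, D, F}, leaving only E.
Row 5, column 5: row 5 has {A, C, D, E} and column 5 has {A, B, C, E}, leaving only F.
Row 5, column 6: row 5 has {A, C, D, E, F} and column 6 has {C, D, E, F}, leaving only B.
Row 6 already has {C, E, F} and column 6 already has {B, C, D, E, F}, so row 6, column 6 must be A.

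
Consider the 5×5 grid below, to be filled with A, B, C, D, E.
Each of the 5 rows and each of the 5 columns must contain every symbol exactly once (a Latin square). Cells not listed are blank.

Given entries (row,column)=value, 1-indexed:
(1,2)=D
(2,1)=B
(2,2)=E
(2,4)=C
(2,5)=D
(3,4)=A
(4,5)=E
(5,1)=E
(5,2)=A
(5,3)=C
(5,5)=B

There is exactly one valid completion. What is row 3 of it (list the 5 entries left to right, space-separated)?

D B E A C

Row 3, column 5: row 3 has {A} and column 5 has {B, D, E}, leaving only C.
Row 3, column 1: row 3 has {A, C} and column 1 has {B, E}, leaving only D.
Row 3, column 2: row 3 has {A, C, D} and column 2 has {A, D, E}, leaving only B.
Row 3, column 3: row 3 has {A, B, C, D} and column 3 has {C}, leaving only E.
So row 3 reads: D B E A C.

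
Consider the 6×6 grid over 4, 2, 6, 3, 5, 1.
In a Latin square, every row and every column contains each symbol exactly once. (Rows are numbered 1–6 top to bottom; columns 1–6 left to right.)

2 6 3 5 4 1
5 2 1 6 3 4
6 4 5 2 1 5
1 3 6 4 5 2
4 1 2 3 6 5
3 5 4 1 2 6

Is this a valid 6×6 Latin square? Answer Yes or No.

Column 6 contains 5 twice (at rows 3 and 5), so it is not a permutation.

No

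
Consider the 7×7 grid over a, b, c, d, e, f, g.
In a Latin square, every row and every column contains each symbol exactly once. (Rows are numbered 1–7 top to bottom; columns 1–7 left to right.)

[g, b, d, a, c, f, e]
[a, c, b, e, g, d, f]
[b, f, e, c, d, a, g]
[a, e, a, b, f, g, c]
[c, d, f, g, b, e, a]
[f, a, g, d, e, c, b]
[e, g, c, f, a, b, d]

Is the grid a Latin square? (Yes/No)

No

Column 1 contains a twice (at rows 2 and 4), so it is not a permutation.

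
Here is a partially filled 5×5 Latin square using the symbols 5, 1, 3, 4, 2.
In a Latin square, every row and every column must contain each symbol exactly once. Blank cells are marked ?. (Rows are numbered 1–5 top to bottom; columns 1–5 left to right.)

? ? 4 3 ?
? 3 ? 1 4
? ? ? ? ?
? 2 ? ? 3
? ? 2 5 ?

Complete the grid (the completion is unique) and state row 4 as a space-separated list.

5 2 1 4 3

Row 4, column 4: row 4 has {3, 2} and column 4 has {5, 1, 3}, leaving only 4.
Row 2, column 3: row 2 has {1, 3, 4} and column 3 has {4, 2}, leaving only 5.
Row 4, column 3: row 4 has {3, 4, 2} and column 3 has {5, 4, 2}, leaving only 1.
Row 4, column 1: row 4 has {1, 3, 4, 2} and column 1 has {}, leaving only 5.
So row 4 reads: 5 2 1 4 3.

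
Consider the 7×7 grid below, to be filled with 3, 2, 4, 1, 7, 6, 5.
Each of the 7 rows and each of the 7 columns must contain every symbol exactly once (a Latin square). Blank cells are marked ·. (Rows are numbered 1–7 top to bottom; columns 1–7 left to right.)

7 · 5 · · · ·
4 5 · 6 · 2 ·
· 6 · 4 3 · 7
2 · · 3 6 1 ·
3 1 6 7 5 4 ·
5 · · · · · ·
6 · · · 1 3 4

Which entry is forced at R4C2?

7

Row 1, column 6: row 1 has {7, 5} and column 6 has {3, 2, 4, 1}, leaving only 6.
Row 2, column 5: row 2 has {2, 4, 6, 5} and column 5 has {3, 1, 6, 5}, leaving only 7.
Row 3, column 1: row 3 has {3, 4, 7, 6} and column 1 has {3, 2, 4, 7, 6, 5}, leaving only 1.
Row 3, column 3: row 3 has {3, 4, 1, 7, 6} and column 3 has {6, 5}, leaving only 2.
Row 3, column 6: row 3 has {3, 2, 4, 1, 7, 6} and column 6 has {3, 2, 4, 1, 6}, leaving only 5.
Row 4, column 7: row 4 has {3, 2, 1, 6} and column 7 has {4, 7}, leaving only 5.
Row 5, column 7: row 5 has {3, 4, 1, 7, 6, 5} and column 7 has {4, 7, 5}, leaving only 2.
Row 6, column 6: row 6 has {5} and column 6 has {3, 2, 4, 1, 6, 5}, leaving only 7.
Row 7, column 3: row 7 has {3, 4, 1, 6} and column 3 has {2, 6, 5}, leaving only 7.
Row 4, column 3: row 4 has {3, 2, 1, 6, 5} and column 3 has {2, 7, 6, 5}, leaving only 4.
Row 4 already has {3, 2, 4, 1, 6, 5} and column 2 already has {1, 6, 5}, so row 4, column 2 must be 7.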